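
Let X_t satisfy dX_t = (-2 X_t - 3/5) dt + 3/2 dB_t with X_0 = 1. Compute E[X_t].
E[X_t] = -3/10 + 13*exp(-2*t)/10

Taking expectations and using E[dB_t] = 0, the mean m(t) = E[X_t] satisfies the ODE m'(t) = a m(t) + b with m(0) = x_0. With a = -2, b = -3/5, x_0 = 1, the solution is
  m(t) = x_0 * exp(a t) + (b/a) * (exp(a t) - 1)
       = 1 * exp((-2) t) + ((-3/5)/(-2)) * (exp((-2) t) - 1)
       = -3/10 + 13*exp(-2*t)/10.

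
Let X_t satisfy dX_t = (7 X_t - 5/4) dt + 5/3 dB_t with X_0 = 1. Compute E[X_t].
E[X_t] = 23*exp(7*t)/28 + 5/28

Taking expectations and using E[dB_t] = 0, the mean m(t) = E[X_t] satisfies the ODE m'(t) = a m(t) + b with m(0) = x_0. With a = 7, b = -5/4, x_0 = 1, the solution is
  m(t) = x_0 * exp(a t) + (b/a) * (exp(a t) - 1)
       = 1 * exp(7 t) + ((-5/4)/7) * (exp(7 t) - 1)
       = 23*exp(7*t)/28 + 5/28.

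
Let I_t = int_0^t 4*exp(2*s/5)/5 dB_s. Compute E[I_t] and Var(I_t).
E[I_t] = 0; Var(I_t) = 4*exp(4*t/5)/5 - 4/5

The Itô integral of a deterministic integrand f(s) has mean 0 because each increment f(s) * (B_{s+ds} - B_s) has mean 0. By the Itô isometry:
  Var( int_0^t f(s) dB_s ) = E[ (int_0^t f(s) dB_s)^2 ] = int_0^t f(s)^2 ds.
Here f(s) = 4*exp(2*s/5)/5, so f(s)^2 = 16*exp(4*s/5)/25. Integrate:
  int_0^t (16*exp(4*s/5)/25) ds = 4*exp(4*t/5)/5 - 4/5.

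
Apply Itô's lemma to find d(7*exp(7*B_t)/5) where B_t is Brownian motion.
d(7*exp(7*B_t)/5) = (343*exp(7*B_t)/10) dt + (49*exp(7*B_t)/5) dB_t

Itô's formula for f(B_t) gives d f(B_t) = f'(B_t) dB_t + (1/2) f''(B_t) dt. Compute derivatives of f(x) = 7*exp(7*x)/5:
  f'(x)  = 49*exp(7*x)/5
  f''(x) = 343*exp(7*x)/5
Substitute x = B_t and multiply the f'' term by 1/2:
  drift     = (1/2) * (343*exp(7*x)/5) evaluated at B_t = 343*exp(7*B_t)/10
  diffusion = (49*exp(7*x)/5) evaluated at B_t = 49*exp(7*B_t)/5
Therefore d(7*exp(7*B_t)/5) = (343*exp(7*B_t)/10) dt + (49*exp(7*B_t)/5) dB_t.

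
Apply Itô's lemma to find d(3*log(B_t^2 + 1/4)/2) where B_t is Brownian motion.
d(3*log(B_t^2 + 1/4)/2) = (6*(1 - 4*B_t^2)/(4*B_t^2 + 1)^2) dt + (12*B_t/(4*B_t^2 + 1)) dB_t

Itô's formula for f(B_t) gives d f(B_t) = f'(B_t) dB_t + (1/2) f''(B_t) dt. Compute derivatives of f(x) = 3*log(x^2 + 1/4)/2:
  f'(x)  = 12*x/(4*x^2 + 1)
  f''(x) = 12*(1 - 4*x^2)/(4*x^2 + 1)^2
Substitute x = B_t and multiply the f'' term by 1/2:
  drift     = (1/2) * (12*(1 - 4*x^2)/(4*x^2 + 1)^2) evaluated at B_t = 6*(1 - 4*B_t^2)/(4*B_t^2 + 1)^2
  diffusion = (12*x/(4*x^2 + 1)) evaluated at B_t = 12*B_t/(4*B_t^2 + 1)
Therefore d(3*log(B_t^2 + 1/4)/2) = (6*(1 - 4*B_t^2)/(4*B_t^2 + 1)^2) dt + (12*B_t/(4*B_t^2 + 1)) dB_t.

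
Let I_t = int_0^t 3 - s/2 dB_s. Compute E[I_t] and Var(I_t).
E[I_t] = 0; Var(I_t) = t*(t^2 - 18*t + 108)/12

The Itô integral of a deterministic integrand f(s) has mean 0 because each increment f(s) * (B_{s+ds} - B_s) has mean 0. By the Itô isometry:
  Var( int_0^t f(s) dB_s ) = E[ (int_0^t f(s) dB_s)^2 ] = int_0^t f(s)^2 ds.
Here f(s) = 3 - s/2, so f(s)^2 = (s - 6)^2/4. Integrate:
  int_0^t ((s - 6)^2/4) ds = t*(t^2 - 18*t + 108)/12.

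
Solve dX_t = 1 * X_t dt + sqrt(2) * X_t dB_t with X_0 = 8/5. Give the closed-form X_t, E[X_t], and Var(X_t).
X_t = 8/5 * exp((0) t + (sqrt(2)) B_t); E[X_t] = 8*exp(t)/5; Var(X_t) = 64*(exp(2*t) - 1)*exp(2*t)/25

For GBM dX = mu X dt + sigma X dB with X_0 = x_0, apply Itô to Y = log X: dY = (mu - sigma^2/2) dt + sigma dB, so Y_t = log(x_0) + (mu - sigma^2/2) t + sigma B_t and hence X_t = x_0 * exp((mu - sigma^2/2) t + sigma B_t).
With mu = 1, sigma = sqrt(2), x_0 = 8/5, this gives:
  X_t = 8/5 * exp((0) * t + (sqrt(2)) * B_t).
Since sigma*B_t ~ Normal(0, sigma^2 t), E[exp(sigma*B_t)] = exp(sigma^2 t / 2); so E[X_t] = x_0 * exp((mu - sigma^2/2) t) * exp(sigma^2 t / 2) = x_0 * exp(mu t) = 8*exp(t)/5.
Var(X_t) = E[X_t^2] - (E[X_t])^2 = x_0^2 * exp(2 mu t) * (exp(sigma^2 t) - 1) = 64*(exp(2*t) - 1)*exp(2*t)/25.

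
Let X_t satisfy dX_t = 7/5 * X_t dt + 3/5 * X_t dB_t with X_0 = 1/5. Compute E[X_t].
E[X_t] = exp(7*t/5)/5

For GBM dX = mu X dt + sigma X dB with X_0 = x_0, apply Itô to Y = log X: dY = (mu - sigma^2/2) dt + sigma dB, so Y_t = log(x_0) + (mu - sigma^2/2) t + sigma B_t and hence X_t = x_0 * exp((mu - sigma^2/2) t + sigma B_t).
With mu = 7/5, sigma = 3/5, x_0 = 1/5, this gives:
  X_t = 1/5 * exp((61/50) * t + (3/5) * B_t).
Since sigma*B_t ~ Normal(0, sigma^2 t), E[exp(sigma*B_t)] = exp(sigma^2 t / 2); so E[X_t] = x_0 * exp((mu - sigma^2/2) t) * exp(sigma^2 t / 2) = x_0 * exp(mu t) = exp(7*t/5)/5.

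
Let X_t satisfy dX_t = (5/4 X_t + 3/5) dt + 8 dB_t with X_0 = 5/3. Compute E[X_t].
E[X_t] = 161*exp(5*t/4)/75 - 12/25

Taking expectations and using E[dB_t] = 0, the mean m(t) = E[X_t] satisfies the ODE m'(t) = a m(t) + b with m(0) = x_0. With a = 5/4, b = 3/5, x_0 = 5/3, the solution is
  m(t) = x_0 * exp(a t) + (b/a) * (exp(a t) - 1)
       = (5/3) * exp((5/4) t) + ((3/5)/(5/4)) * (exp((5/4) t) - 1)
       = 161*exp(5*t/4)/75 - 12/25.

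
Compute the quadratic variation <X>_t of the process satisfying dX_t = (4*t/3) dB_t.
<X>_t = 16*t^3/27

For an Itô process dX_t = a(t) dt + b(t) dB_t, the quadratic variation is <X>_t = int_0^t b(s)^2 ds (the drift term does not contribute). Here b(s) = 4*s/3, so
  b(s)^2 = 16*s^2/9.
Integrating from 0 to t:
  <X>_t = int_0^t (16*s^2/9) ds = 16*t^3/27.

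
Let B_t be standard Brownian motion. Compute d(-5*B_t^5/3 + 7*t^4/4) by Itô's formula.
d(-5*B_t^5/3 + 7*t^4/4) = (-50*B_t^3/3 + 7*t^3) dt + (-25*B_t^4/3) dB_t

Itô's formula for f(t, x): d f(t, B_t) = (f_t + (1/2) f_xx) dt + f_x dB_t. Compute partials of f(t, x) = 7*t^4/4 - 5*x^5/3:
  f_t(t,x)  = 7*t^3
  f_x(t,x)  = -25*x^4/3
  f_xx(t,x) = -100*x^3/3
Assemble drift = f_t + (1/2) f_xx = 7*t^3 - 50*x^3/3 and diffusion = f_x = -25*x^4/3. Substituting x = B_t:
  d(-5*B_t^5/3 + 7*t^4/4) = (-50*B_t^3/3 + 7*t^3) dt + (-25*B_t^4/3) dB_t.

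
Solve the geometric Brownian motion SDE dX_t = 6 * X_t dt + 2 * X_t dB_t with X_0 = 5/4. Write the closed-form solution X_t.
X_t = 5/4 * exp((4) * t + (2) * B_t)

For GBM dX = mu X dt + sigma X dB with X_0 = x_0, apply Itô to Y = log X: dY = (mu - sigma^2/2) dt + sigma dB, so Y_t = log(x_0) + (mu - sigma^2/2) t + sigma B_t and hence X_t = x_0 * exp((mu - sigma^2/2) t + sigma B_t).
With mu = 6, sigma = 2, x_0 = 5/4, this gives:
  X_t = 5/4 * exp((4) * t + (2) * B_t).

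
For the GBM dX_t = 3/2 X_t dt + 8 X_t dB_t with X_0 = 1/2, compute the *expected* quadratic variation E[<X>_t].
E[<X>_t] = 16*exp(67*t)/67 - 16/67

<X>_t = int_0^t (8 * X_s)^2 ds. Taking expectation inside the integral: E[<X>_t] = 8^2 * int_0^t E[X_s^2] ds. For GBM, E[X_s^2] = x_0^2 * exp((2 mu + sigma^2) s). Integrating:
  E[<X>_t] = 8^2 * (1/2)^2 * (exp((2*(3/2) + 8^2) t) - 1) / (2*(3/2) + 8^2)
           = 8^2 * (1/2)^2 * (exp(67 t) - 1) / 67 = 16*exp(67*t)/67 - 16/67.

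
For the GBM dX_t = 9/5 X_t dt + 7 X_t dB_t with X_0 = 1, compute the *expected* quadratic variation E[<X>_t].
E[<X>_t] = 245*exp(263*t/5)/263 - 245/263

<X>_t = int_0^t (7 * X_s)^2 ds. Taking expectation inside the integral: E[<X>_t] = 7^2 * int_0^t E[X_s^2] ds. For GBM, E[X_s^2] = x_0^2 * exp((2 mu + sigma^2) s). Integrating:
  E[<X>_t] = 7^2 * 1^2 * (exp((2*(9/5) + 7^2) t) - 1) / (2*(9/5) + 7^2)
           = 7^2 * 1^2 * (exp((263/5) t) - 1) / (263/5) = 245*exp(263*t/5)/263 - 245/263.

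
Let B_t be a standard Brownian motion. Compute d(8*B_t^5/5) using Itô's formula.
d(8*B_t^5/5) = (16*B_t^3) dt + (8*B_t^4) dB_t

Itô's formula for f(B_t) gives d f(B_t) = f'(B_t) dB_t + (1/2) f''(B_t) dt. Compute derivatives of f(x) = 8*x^5/5:
  f'(x)  = 8*x^4
  f''(x) = 32*x^3
Substitute x = B_t and multiply the f'' term by 1/2:
  drift     = (1/2) * (32*x^3) evaluated at B_t = 16*B_t^3
  diffusion = (8*x^4) evaluated at B_t = 8*B_t^4
Therefore d(8*B_t^5/5) = (16*B_t^3) dt + (8*B_t^4) dB_t.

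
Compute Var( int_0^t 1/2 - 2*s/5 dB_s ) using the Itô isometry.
Var = t*(16*t^2 - 60*t + 75)/300

The Itô integral of a deterministic integrand f(s) has mean 0 because each increment f(s) * (B_{s+ds} - B_s) has mean 0. By the Itô isometry:
  Var( int_0^t f(s) dB_s ) = E[ (int_0^t f(s) dB_s)^2 ] = int_0^t f(s)^2 ds.
Here f(s) = 1/2 - 2*s/5, so f(s)^2 = (4*s - 5)^2/100. Integrate:
  int_0^t ((4*s - 5)^2/100) ds = t*(16*t^2 - 60*t + 75)/300.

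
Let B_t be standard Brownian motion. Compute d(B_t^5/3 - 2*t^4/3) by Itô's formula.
d(B_t^5/3 - 2*t^4/3) = (10*B_t^3/3 - 8*t^3/3) dt + (5*B_t^4/3) dB_t

Itô's formula for f(t, x): d f(t, B_t) = (f_t + (1/2) f_xx) dt + f_x dB_t. Compute partials of f(t, x) = -2*t^4/3 + x^5/3:
  f_t(t,x)  = -8*t^3/3
  f_x(t,x)  = 5*x^4/3
  f_xx(t,x) = 20*x^3/3
Assemble drift = f_t + (1/2) f_xx = -8*t^3/3 + 10*x^3/3 and diffusion = f_x = 5*x^4/3. Substituting x = B_t:
  d(B_t^5/3 - 2*t^4/3) = (10*B_t^3/3 - 8*t^3/3) dt + (5*B_t^4/3) dB_t.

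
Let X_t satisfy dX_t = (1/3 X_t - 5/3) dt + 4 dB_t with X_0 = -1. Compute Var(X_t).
Var(X_t) = 24*exp(2*t/3) - 24

The variance V(t) = Var(X_t) satisfies V'(t) = 2 a V(t) + c^2 with V(0) = 0 (drift coefficient is linear in X, diffusion is constant). With a = 1/3, c = 4, the solution is
  V(t) = (c^2 / (2 a)) * (exp(2 a t) - 1)
       = (4^2 / (2*(1/3))) * (exp((2/3) t) - 1)
       = 24*exp(2*t/3) - 24.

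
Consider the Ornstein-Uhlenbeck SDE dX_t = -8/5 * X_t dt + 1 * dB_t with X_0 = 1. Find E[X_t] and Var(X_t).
E[X_t] = exp(-8*t/5); Var(X_t) = 5/16 - 5*exp(-16*t/5)/16

The OU SDE dX = -theta X dt + sigma dB admits the integrating factor exp(theta t): d(exp(theta t) X_t) = sigma exp(theta t) dB_t. Integrating from 0 to t:
  X_t = x_0 * exp(-theta t) + sigma * int_0^t exp(-theta (t-s)) dB_s.
The Itô integral has mean 0 and (by the Itô isometry) variance sigma^2 * int_0^t exp(-2 theta (t - s)) ds = sigma^2 * (1 - exp(-2 theta t)) / (2 theta).
With theta = 8/5, sigma = 1, x_0 = 1:
  E[X_t] = 1 * exp(-8/5 t) = exp(-8*t/5)
  Var(X_t) = (1)^2 * (1 - exp(-2*8/5 t)) / (2 * 8/5) = 5/16 - 5*exp(-16*t/5)/16.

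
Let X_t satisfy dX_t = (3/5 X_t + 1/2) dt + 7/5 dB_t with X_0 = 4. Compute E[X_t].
E[X_t] = 29*exp(3*t/5)/6 - 5/6

Taking expectations and using E[dB_t] = 0, the mean m(t) = E[X_t] satisfies the ODE m'(t) = a m(t) + b with m(0) = x_0. With a = 3/5, b = 1/2, x_0 = 4, the solution is
  m(t) = x_0 * exp(a t) + (b/a) * (exp(a t) - 1)
       = 4 * exp((3/5) t) + ((1/2)/(3/5)) * (exp((3/5) t) - 1)
       = 29*exp(3*t/5)/6 - 5/6.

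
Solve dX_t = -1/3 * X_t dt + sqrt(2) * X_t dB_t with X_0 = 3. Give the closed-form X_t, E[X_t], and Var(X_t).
X_t = 3 * exp((-4/3) t + (sqrt(2)) B_t); E[X_t] = 3*exp(-t/3); Var(X_t) = (9*exp(2*t) - 9)*exp(-2*t/3)

For GBM dX = mu X dt + sigma X dB with X_0 = x_0, apply Itô to Y = log X: dY = (mu - sigma^2/2) dt + sigma dB, so Y_t = log(x_0) + (mu - sigma^2/2) t + sigma B_t and hence X_t = x_0 * exp((mu - sigma^2/2) t + sigma B_t).
With mu = -1/3, sigma = sqrt(2), x_0 = 3, this gives:
  X_t = 3 * exp((-4/3) * t + (sqrt(2)) * B_t).
Since sigma*B_t ~ Normal(0, sigma^2 t), E[exp(sigma*B_t)] = exp(sigma^2 t / 2); so E[X_t] = x_0 * exp((mu - sigma^2/2) t) * exp(sigma^2 t / 2) = x_0 * exp(mu t) = 3*exp(-t/3).
Var(X_t) = E[X_t^2] - (E[X_t])^2 = x_0^2 * exp(2 mu t) * (exp(sigma^2 t) - 1) = (9*exp(2*t) - 9)*exp(-2*t/3).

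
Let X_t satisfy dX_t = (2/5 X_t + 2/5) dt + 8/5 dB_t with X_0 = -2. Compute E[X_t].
E[X_t] = -exp(2*t/5) - 1

Taking expectations and using E[dB_t] = 0, the mean m(t) = E[X_t] satisfies the ODE m'(t) = a m(t) + b with m(0) = x_0. With a = 2/5, b = 2/5, x_0 = -2, the solution is
  m(t) = x_0 * exp(a t) + (b/a) * (exp(a t) - 1)
       = (-2) * exp((2/5) t) + ((2/5)/(2/5)) * (exp((2/5) t) - 1)
       = -exp(2*t/5) - 1.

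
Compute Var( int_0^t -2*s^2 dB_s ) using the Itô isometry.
Var = 4*t^5/5

The Itô integral of a deterministic integrand f(s) has mean 0 because each increment f(s) * (B_{s+ds} - B_s) has mean 0. By the Itô isometry:
  Var( int_0^t f(s) dB_s ) = E[ (int_0^t f(s) dB_s)^2 ] = int_0^t f(s)^2 ds.
Here f(s) = -2*s^2, so f(s)^2 = 4*s^4. Integrate:
  int_0^t (4*s^4) ds = 4*t^5/5.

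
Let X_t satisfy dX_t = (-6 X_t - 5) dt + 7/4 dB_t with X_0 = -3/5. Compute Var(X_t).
Var(X_t) = 49/192 - 49*exp(-12*t)/192

The variance V(t) = Var(X_t) satisfies V'(t) = 2 a V(t) + c^2 with V(0) = 0 (drift coefficient is linear in X, diffusion is constant). With a = -6, c = 7/4, the solution is
  V(t) = (c^2 / (2 a)) * (exp(2 a t) - 1)
       = ((7/4)^2 / (2*(-6))) * (exp((-12) t) - 1)
       = 49/192 - 49*exp(-12*t)/192.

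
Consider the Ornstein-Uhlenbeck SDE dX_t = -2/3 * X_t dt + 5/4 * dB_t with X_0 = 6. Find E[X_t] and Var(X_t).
E[X_t] = 6*exp(-2*t/3); Var(X_t) = 75/64 - 75*exp(-4*t/3)/64

The OU SDE dX = -theta X dt + sigma dB admits the integrating factor exp(theta t): d(exp(theta t) X_t) = sigma exp(theta t) dB_t. Integrating from 0 to t:
  X_t = x_0 * exp(-theta t) + sigma * int_0^t exp(-theta (t-s)) dB_s.
The Itô integral has mean 0 and (by the Itô isometry) variance sigma^2 * int_0^t exp(-2 theta (t - s)) ds = sigma^2 * (1 - exp(-2 theta t)) / (2 theta).
With theta = 2/3, sigma = 5/4, x_0 = 6:
  E[X_t] = 6 * exp(-2/3 t) = 6*exp(-2*t/3)
  Var(X_t) = (5/4)^2 * (1 - exp(-2*2/3 t)) / (2 * 2/3) = 75/64 - 75*exp(-4*t/3)/64.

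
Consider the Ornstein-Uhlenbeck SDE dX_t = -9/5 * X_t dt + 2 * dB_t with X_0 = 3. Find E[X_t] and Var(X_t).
E[X_t] = 3*exp(-9*t/5); Var(X_t) = 10/9 - 10*exp(-18*t/5)/9

The OU SDE dX = -theta X dt + sigma dB admits the integrating factor exp(theta t): d(exp(theta t) X_t) = sigma exp(theta t) dB_t. Integrating from 0 to t:
  X_t = x_0 * exp(-theta t) + sigma * int_0^t exp(-theta (t-s)) dB_s.
The Itô integral has mean 0 and (by the Itô isometry) variance sigma^2 * int_0^t exp(-2 theta (t - s)) ds = sigma^2 * (1 - exp(-2 theta t)) / (2 theta).
With theta = 9/5, sigma = 2, x_0 = 3:
  E[X_t] = 3 * exp(-9/5 t) = 3*exp(-9*t/5)
  Var(X_t) = (2)^2 * (1 - exp(-2*9/5 t)) / (2 * 9/5) = 10/9 - 10*exp(-18*t/5)/9.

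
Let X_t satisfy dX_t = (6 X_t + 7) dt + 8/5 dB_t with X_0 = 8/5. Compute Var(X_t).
Var(X_t) = 16*exp(12*t)/75 - 16/75

The variance V(t) = Var(X_t) satisfies V'(t) = 2 a V(t) + c^2 with V(0) = 0 (drift coefficient is linear in X, diffusion is constant). With a = 6, c = 8/5, the solution is
  V(t) = (c^2 / (2 a)) * (exp(2 a t) - 1)
       = ((8/5)^2 / (2*6)) * (exp(12 t) - 1)
       = 16*exp(12*t)/75 - 16/75.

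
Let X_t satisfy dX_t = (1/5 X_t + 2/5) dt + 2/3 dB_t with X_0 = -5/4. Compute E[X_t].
E[X_t] = 3*exp(t/5)/4 - 2

Taking expectations and using E[dB_t] = 0, the mean m(t) = E[X_t] satisfies the ODE m'(t) = a m(t) + b with m(0) = x_0. With a = 1/5, b = 2/5, x_0 = -5/4, the solution is
  m(t) = x_0 * exp(a t) + (b/a) * (exp(a t) - 1)
       = (-5/4) * exp((1/5) t) + ((2/5)/(1/5)) * (exp((1/5) t) - 1)
       = 3*exp(t/5)/4 - 2.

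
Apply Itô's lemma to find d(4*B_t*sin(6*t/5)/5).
d(4*B_t*sin(6*t/5)/5) = (24*B_t*cos(6*t/5)/25) dt + (4*sin(6*t/5)/5) dB_t

Itô's formula for f(t, x): d f(t, B_t) = (f_t + (1/2) f_xx) dt + f_x dB_t. Compute partials of f(t, x) = 4*x*sin(6*t/5)/5:
  f_t(t,x)  = 24*x*cos(6*t/5)/25
  f_x(t,x)  = 4*sin(6*t/5)/5
  f_xx(t,x) = 0
Assemble drift = f_t + (1/2) f_xx = 24*x*cos(6*t/5)/25 and diffusion = f_x = 4*sin(6*t/5)/5. Substituting x = B_t:
  d(4*B_t*sin(6*t/5)/5) = (24*B_t*cos(6*t/5)/25) dt + (4*sin(6*t/5)/5) dB_t.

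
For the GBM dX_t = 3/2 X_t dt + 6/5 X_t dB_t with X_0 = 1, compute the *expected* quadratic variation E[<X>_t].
E[<X>_t] = 12*exp(111*t/25)/37 - 12/37

<X>_t = int_0^t ((6/5) * X_s)^2 ds. Taking expectation inside the integral: E[<X>_t] = (6/5)^2 * int_0^t E[X_s^2] ds. For GBM, E[X_s^2] = x_0^2 * exp((2 mu + sigma^2) s). Integrating:
  E[<X>_t] = (6/5)^2 * 1^2 * (exp((2*(3/2) + (6/5)^2) t) - 1) / (2*(3/2) + (6/5)^2)
           = (6/5)^2 * 1^2 * (exp((111/25) t) - 1) / (111/25) = 12*exp(111*t/25)/37 - 12/37.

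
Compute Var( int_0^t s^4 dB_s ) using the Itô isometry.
Var = t^9/9

The Itô integral of a deterministic integrand f(s) has mean 0 because each increment f(s) * (B_{s+ds} - B_s) has mean 0. By the Itô isometry:
  Var( int_0^t f(s) dB_s ) = E[ (int_0^t f(s) dB_s)^2 ] = int_0^t f(s)^2 ds.
Here f(s) = s^4, so f(s)^2 = s^8. Integrate:
  int_0^t (s^8) ds = t^9/9.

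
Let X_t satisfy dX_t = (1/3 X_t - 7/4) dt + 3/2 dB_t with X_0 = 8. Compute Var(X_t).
Var(X_t) = 27*exp(2*t/3)/8 - 27/8

The variance V(t) = Var(X_t) satisfies V'(t) = 2 a V(t) + c^2 with V(0) = 0 (drift coefficient is linear in X, diffusion is constant). With a = 1/3, c = 3/2, the solution is
  V(t) = (c^2 / (2 a)) * (exp(2 a t) - 1)
       = ((3/2)^2 / (2*(1/3))) * (exp((2/3) t) - 1)
       = 27*exp(2*t/3)/8 - 27/8.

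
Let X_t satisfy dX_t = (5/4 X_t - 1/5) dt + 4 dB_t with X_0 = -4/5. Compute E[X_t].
E[X_t] = 4/25 - 24*exp(5*t/4)/25

Taking expectations and using E[dB_t] = 0, the mean m(t) = E[X_t] satisfies the ODE m'(t) = a m(t) + b with m(0) = x_0. With a = 5/4, b = -1/5, x_0 = -4/5, the solution is
  m(t) = x_0 * exp(a t) + (b/a) * (exp(a t) - 1)
       = (-4/5) * exp((5/4) t) + ((-1/5)/(5/4)) * (exp((5/4) t) - 1)
       = 4/25 - 24*exp(5*t/4)/25.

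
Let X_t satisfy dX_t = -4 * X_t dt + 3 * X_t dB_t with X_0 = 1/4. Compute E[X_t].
E[X_t] = exp(-4*t)/4

For GBM dX = mu X dt + sigma X dB with X_0 = x_0, apply Itô to Y = log X: dY = (mu - sigma^2/2) dt + sigma dB, so Y_t = log(x_0) + (mu - sigma^2/2) t + sigma B_t and hence X_t = x_0 * exp((mu - sigma^2/2) t + sigma B_t).
With mu = -4, sigma = 3, x_0 = 1/4, this gives:
  X_t = 1/4 * exp((-17/2) * t + (3) * B_t).
Since sigma*B_t ~ Normal(0, sigma^2 t), E[exp(sigma*B_t)] = exp(sigma^2 t / 2); so E[X_t] = x_0 * exp((mu - sigma^2/2) t) * exp(sigma^2 t / 2) = x_0 * exp(mu t) = exp(-4*t)/4.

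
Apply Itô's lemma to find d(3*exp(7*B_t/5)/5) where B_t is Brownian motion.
d(3*exp(7*B_t/5)/5) = (147*exp(7*B_t/5)/250) dt + (21*exp(7*B_t/5)/25) dB_t

Itô's formula for f(B_t) gives d f(B_t) = f'(B_t) dB_t + (1/2) f''(B_t) dt. Compute derivatives of f(x) = 3*exp(7*x/5)/5:
  f'(x)  = 21*exp(7*x/5)/25
  f''(x) = 147*exp(7*x/5)/125
Substitute x = B_t and multiply the f'' term by 1/2:
  drift     = (1/2) * (147*exp(7*x/5)/125) evaluated at B_t = 147*exp(7*B_t/5)/250
  diffusion = (21*exp(7*x/5)/25) evaluated at B_t = 21*exp(7*B_t/5)/25
Therefore d(3*exp(7*B_t/5)/5) = (147*exp(7*B_t/5)/250) dt + (21*exp(7*B_t/5)/25) dB_t.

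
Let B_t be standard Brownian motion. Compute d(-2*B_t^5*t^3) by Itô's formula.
d(-2*B_t^5*t^3) = (B_t^3*t^2*(-6*B_t^2 - 20*t)) dt + (-10*B_t^4*t^3) dB_t

Itô's formula for f(t, x): d f(t, B_t) = (f_t + (1/2) f_xx) dt + f_x dB_t. Compute partials of f(t, x) = -2*t^3*x^5:
  f_t(t,x)  = -6*t^2*x^5
  f_x(t,x)  = -10*t^3*x^4
  f_xx(t,x) = -40*t^3*x^3
Assemble drift = f_t + (1/2) f_xx = t^2*x^3*(-20*t - 6*x^2) and diffusion = f_x = -10*t^3*x^4. Substituting x = B_t:
  d(-2*B_t^5*t^3) = (B_t^3*t^2*(-6*B_t^2 - 20*t)) dt + (-10*B_t^4*t^3) dB_t.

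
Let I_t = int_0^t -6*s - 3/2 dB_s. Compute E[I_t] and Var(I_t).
E[I_t] = 0; Var(I_t) = 3*t*(16*t^2 + 12*t + 3)/4

The Itô integral of a deterministic integrand f(s) has mean 0 because each increment f(s) * (B_{s+ds} - B_s) has mean 0. By the Itô isometry:
  Var( int_0^t f(s) dB_s ) = E[ (int_0^t f(s) dB_s)^2 ] = int_0^t f(s)^2 ds.
Here f(s) = -6*s - 3/2, so f(s)^2 = 9*(4*s + 1)^2/4. Integrate:
  int_0^t (9*(4*s + 1)^2/4) ds = 3*t*(16*t^2 + 12*t + 3)/4.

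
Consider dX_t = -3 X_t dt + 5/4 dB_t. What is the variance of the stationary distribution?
lim Var(X_t) = 25/96

The OU SDE dX = -theta X dt + sigma dB admits the integrating factor exp(theta t): d(exp(theta t) X_t) = sigma exp(theta t) dB_t. Integrating from 0 to t gives X_t = x_0 * exp(-theta t) + sigma * int_0^t exp(-theta (t-s)) dB_s for any initial x_0. The Itô integral has variance (by the Itô isometry) sigma^2 * int_0^t exp(-2 theta (t - s)) ds = sigma^2 * (1 - exp(-2 theta t)) / (2 theta), independent of x_0.
With theta = 3, sigma = 5/4:
  Var(X_t) = (5/4)^2 * (1 - exp(-2*3 t)) / (2 * 3) = 25/96 - 25*exp(-6*t)/96.
As t -> infinity, exp(-2*3 t) -> 0, so the stationary variance is sigma^2 / (2 theta) = 25/96.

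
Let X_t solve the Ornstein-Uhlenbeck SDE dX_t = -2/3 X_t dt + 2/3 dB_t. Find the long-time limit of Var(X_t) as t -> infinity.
lim Var(X_t) = 1/3

The OU SDE dX = -theta X dt + sigma dB admits the integrating factor exp(theta t): d(exp(theta t) X_t) = sigma exp(theta t) dB_t. Integrating from 0 to t gives X_t = x_0 * exp(-theta t) + sigma * int_0^t exp(-theta (t-s)) dB_s for any initial x_0. The Itô integral has variance (by the Itô isometry) sigma^2 * int_0^t exp(-2 theta (t - s)) ds = sigma^2 * (1 - exp(-2 theta t)) / (2 theta), independent of x_0.
With theta = 2/3, sigma = 2/3:
  Var(X_t) = (2/3)^2 * (1 - exp(-2*2/3 t)) / (2 * 2/3) = 1/3 - exp(-4*t/3)/3.
As t -> infinity, exp(-2*2/3 t) -> 0, so the stationary variance is sigma^2 / (2 theta) = 1/3.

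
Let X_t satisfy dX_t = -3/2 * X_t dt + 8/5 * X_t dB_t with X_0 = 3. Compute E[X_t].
E[X_t] = 3*exp(-3*t/2)

For GBM dX = mu X dt + sigma X dB with X_0 = x_0, apply Itô to Y = log X: dY = (mu - sigma^2/2) dt + sigma dB, so Y_t = log(x_0) + (mu - sigma^2/2) t + sigma B_t and hence X_t = x_0 * exp((mu - sigma^2/2) t + sigma B_t).
With mu = -3/2, sigma = 8/5, x_0 = 3, this gives:
  X_t = 3 * exp((-139/50) * t + (8/5) * B_t).
Since sigma*B_t ~ Normal(0, sigma^2 t), E[exp(sigma*B_t)] = exp(sigma^2 t / 2); so E[X_t] = x_0 * exp((mu - sigma^2/2) t) * exp(sigma^2 t / 2) = x_0 * exp(mu t) = 3*exp(-3*t/2).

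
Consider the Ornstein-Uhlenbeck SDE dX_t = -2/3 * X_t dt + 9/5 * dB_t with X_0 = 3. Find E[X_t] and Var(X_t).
E[X_t] = 3*exp(-2*t/3); Var(X_t) = 243/100 - 243*exp(-4*t/3)/100

The OU SDE dX = -theta X dt + sigma dB admits the integrating factor exp(theta t): d(exp(theta t) X_t) = sigma exp(theta t) dB_t. Integrating from 0 to t:
  X_t = x_0 * exp(-theta t) + sigma * int_0^t exp(-theta (t-s)) dB_s.
The Itô integral has mean 0 and (by the Itô isometry) variance sigma^2 * int_0^t exp(-2 theta (t - s)) ds = sigma^2 * (1 - exp(-2 theta t)) / (2 theta).
With theta = 2/3, sigma = 9/5, x_0 = 3:
  E[X_t] = 3 * exp(-2/3 t) = 3*exp(-2*t/3)
  Var(X_t) = (9/5)^2 * (1 - exp(-2*2/3 t)) / (2 * 2/3) = 243/100 - 243*exp(-4*t/3)/100.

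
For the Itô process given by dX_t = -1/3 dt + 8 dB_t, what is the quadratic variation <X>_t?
<X>_t = 64*t

For an Itô process dX_t = a(t) dt + b(t) dB_t, the quadratic variation is <X>_t = int_0^t b(s)^2 ds (the drift term does not contribute). Here b(s) = 8, so
  b(s)^2 = 64.
Integrating from 0 to t:
  <X>_t = int_0^t (64) ds = 64*t.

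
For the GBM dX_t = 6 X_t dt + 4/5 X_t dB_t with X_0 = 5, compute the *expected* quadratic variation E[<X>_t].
E[<X>_t] = 100*exp(316*t/25)/79 - 100/79

<X>_t = int_0^t ((4/5) * X_s)^2 ds. Taking expectation inside the integral: E[<X>_t] = (4/5)^2 * int_0^t E[X_s^2] ds. For GBM, E[X_s^2] = x_0^2 * exp((2 mu + sigma^2) s). Integrating:
  E[<X>_t] = (4/5)^2 * 5^2 * (exp((2*6 + (4/5)^2) t) - 1) / (2*6 + (4/5)^2)
           = (4/5)^2 * 5^2 * (exp((316/25) t) - 1) / (316/25) = 100*exp(316*t/25)/79 - 100/79.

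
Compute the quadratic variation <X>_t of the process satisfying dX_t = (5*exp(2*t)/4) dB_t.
<X>_t = 25*exp(4*t)/64 - 25/64

For an Itô process dX_t = a(t) dt + b(t) dB_t, the quadratic variation is <X>_t = int_0^t b(s)^2 ds (the drift term does not contribute). Here b(s) = 5*exp(2*s)/4, so
  b(s)^2 = 25*exp(4*s)/16.
Integrating from 0 to t:
  <X>_t = int_0^t (25*exp(4*s)/16) ds = 25*exp(4*t)/64 - 25/64.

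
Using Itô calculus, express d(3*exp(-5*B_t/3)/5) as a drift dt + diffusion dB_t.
d(3*exp(-5*B_t/3)/5) = (5*exp(-5*B_t/3)/6) dt + (-exp(-5*B_t/3)) dB_t

Itô's formula for f(B_t) gives d f(B_t) = f'(B_t) dB_t + (1/2) f''(B_t) dt. Compute derivatives of f(x) = 3*exp(-5*x/3)/5:
  f'(x)  = -exp(-5*x/3)
  f''(x) = 5*exp(-5*x/3)/3
Substitute x = B_t and multiply the f'' term by 1/2:
  drift     = (1/2) * (5*exp(-5*x/3)/3) evaluated at B_t = 5*exp(-5*B_t/3)/6
  diffusion = (-exp(-5*x/3)) evaluated at B_t = -exp(-5*B_t/3)
Therefore d(3*exp(-5*B_t/3)/5) = (5*exp(-5*B_t/3)/6) dt + (-exp(-5*B_t/3)) dB_t.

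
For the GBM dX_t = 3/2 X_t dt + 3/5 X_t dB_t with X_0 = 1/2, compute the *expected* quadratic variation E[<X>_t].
E[<X>_t] = 3*exp(84*t/25)/112 - 3/112

<X>_t = int_0^t ((3/5) * X_s)^2 ds. Taking expectation inside the integral: E[<X>_t] = (3/5)^2 * int_0^t E[X_s^2] ds. For GBM, E[X_s^2] = x_0^2 * exp((2 mu + sigma^2) s). Integrating:
  E[<X>_t] = (3/5)^2 * (1/2)^2 * (exp((2*(3/2) + (3/5)^2) t) - 1) / (2*(3/2) + (3/5)^2)
           = (3/5)^2 * (1/2)^2 * (exp((84/25) t) - 1) / (84/25) = 3*exp(84*t/25)/112 - 3/112.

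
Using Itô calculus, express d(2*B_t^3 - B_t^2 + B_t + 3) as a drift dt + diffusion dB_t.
d(2*B_t^3 - B_t^2 + B_t + 3) = (6*B_t - 1) dt + (6*B_t^2 - 2*B_t + 1) dB_t

Itô's formula for f(B_t) gives d f(B_t) = f'(B_t) dB_t + (1/2) f''(B_t) dt. Compute derivatives of f(x) = 2*x^3 - x^2 + x + 3:
  f'(x)  = 6*x^2 - 2*x + 1
  f''(x) = 12*x - 2
Substitute x = B_t and multiply the f'' term by 1/2:
  drift     = (1/2) * (12*x - 2) evaluated at B_t = 6*B_t - 1
  diffusion = (6*x^2 - 2*x + 1) evaluated at B_t = 6*B_t^2 - 2*B_t + 1
Therefore d(2*B_t^3 - B_t^2 + B_t + 3) = (6*B_t - 1) dt + (6*B_t^2 - 2*B_t + 1) dB_t.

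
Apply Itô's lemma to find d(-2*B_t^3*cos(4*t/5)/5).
d(-2*B_t^3*cos(4*t/5)/5) = (2*B_t*(4*B_t^2*sin(4*t/5) - 15*cos(4*t/5))/25) dt + (-6*B_t^2*cos(4*t/5)/5) dB_t

Itô's formula for f(t, x): d f(t, B_t) = (f_t + (1/2) f_xx) dt + f_x dB_t. Compute partials of f(t, x) = -2*x^3*cos(4*t/5)/5:
  f_t(t,x)  = 8*x^3*sin(4*t/5)/25
  f_x(t,x)  = -6*x^2*cos(4*t/5)/5
  f_xx(t,x) = -12*x*cos(4*t/5)/5
Assemble drift = f_t + (1/2) f_xx = 2*x*(4*x^2*sin(4*t/5) - 15*cos(4*t/5))/25 and diffusion = f_x = -6*x^2*cos(4*t/5)/5. Substituting x = B_t:
  d(-2*B_t^3*cos(4*t/5)/5) = (2*B_t*(4*B_t^2*sin(4*t/5) - 15*cos(4*t/5))/25) dt + (-6*B_t^2*cos(4*t/5)/5) dB_t.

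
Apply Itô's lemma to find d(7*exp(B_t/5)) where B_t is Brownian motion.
d(7*exp(B_t/5)) = (7*exp(B_t/5)/50) dt + (7*exp(B_t/5)/5) dB_t

Itô's formula for f(B_t) gives d f(B_t) = f'(B_t) dB_t + (1/2) f''(B_t) dt. Compute derivatives of f(x) = 7*exp(x/5):
  f'(x)  = 7*exp(x/5)/5
  f''(x) = 7*exp(x/5)/25
Substitute x = B_t and multiply the f'' term by 1/2:
  drift     = (1/2) * (7*exp(x/5)/25) evaluated at B_t = 7*exp(B_t/5)/50
  diffusion = (7*exp(x/5)/5) evaluated at B_t = 7*exp(B_t/5)/5
Therefore d(7*exp(B_t/5)) = (7*exp(B_t/5)/50) dt + (7*exp(B_t/5)/5) dB_t.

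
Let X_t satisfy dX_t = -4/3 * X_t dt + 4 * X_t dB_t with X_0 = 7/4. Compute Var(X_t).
Var(X_t) = (49*exp(16*t) - 49)*exp(-8*t/3)/16

For GBM dX = mu X dt + sigma X dB with X_0 = x_0, apply Itô to Y = log X: dY = (mu - sigma^2/2) dt + sigma dB, so Y_t = log(x_0) + (mu - sigma^2/2) t + sigma B_t and hence X_t = x_0 * exp((mu - sigma^2/2) t + sigma B_t).
With mu = -4/3, sigma = 4, x_0 = 7/4, this gives:
  X_t = 7/4 * exp((-28/3) * t + (4) * B_t).
Since sigma*B_t ~ Normal(0, sigma^2 t), E[exp(sigma*B_t)] = exp(sigma^2 t / 2); so E[X_t] = x_0 * exp((mu - sigma^2/2) t) * exp(sigma^2 t / 2) = x_0 * exp(mu t) = 7*exp(-4*t/3)/4.
Var(X_t) = E[X_t^2] - (E[X_t])^2 = x_0^2 * exp(2 mu t) * (exp(sigma^2 t) - 1) = (49*exp(16*t) - 49)*exp(-8*t/3)/16.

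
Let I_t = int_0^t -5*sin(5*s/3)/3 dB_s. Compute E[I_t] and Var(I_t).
E[I_t] = 0; Var(I_t) = 25*t/18 - 5*sin(10*t/3)/12

The Itô integral of a deterministic integrand f(s) has mean 0 because each increment f(s) * (B_{s+ds} - B_s) has mean 0. By the Itô isometry:
  Var( int_0^t f(s) dB_s ) = E[ (int_0^t f(s) dB_s)^2 ] = int_0^t f(s)^2 ds.
Here f(s) = -5*sin(5*s/3)/3, so f(s)^2 = 25*sin(5*s/3)^2/9. Integrate:
  int_0^t (25*sin(5*s/3)^2/9) ds = 25*t/18 - 5*sin(10*t/3)/12.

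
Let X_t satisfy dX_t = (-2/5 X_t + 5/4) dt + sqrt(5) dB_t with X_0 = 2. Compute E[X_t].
E[X_t] = 25/8 - 9*exp(-2*t/5)/8

Taking expectations and using E[dB_t] = 0, the mean m(t) = E[X_t] satisfies the ODE m'(t) = a m(t) + b with m(0) = x_0. With a = -2/5, b = 5/4, x_0 = 2, the solution is
  m(t) = x_0 * exp(a t) + (b/a) * (exp(a t) - 1)
       = 2 * exp((-2/5) t) + ((5/4)/(-2/5)) * (exp((-2/5) t) - 1)
       = 25/8 - 9*exp(-2*t/5)/8.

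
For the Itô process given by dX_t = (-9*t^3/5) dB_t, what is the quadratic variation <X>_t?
<X>_t = 81*t^7/175

For an Itô process dX_t = a(t) dt + b(t) dB_t, the quadratic variation is <X>_t = int_0^t b(s)^2 ds (the drift term does not contribute). Here b(s) = -9*s^3/5, so
  b(s)^2 = 81*s^6/25.
Integrating from 0 to t:
  <X>_t = int_0^t (81*s^6/25) ds = 81*t^7/175.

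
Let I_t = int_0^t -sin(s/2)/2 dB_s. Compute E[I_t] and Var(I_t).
E[I_t] = 0; Var(I_t) = t/8 - sin(t)/8

The Itô integral of a deterministic integrand f(s) has mean 0 because each increment f(s) * (B_{s+ds} - B_s) has mean 0. By the Itô isometry:
  Var( int_0^t f(s) dB_s ) = E[ (int_0^t f(s) dB_s)^2 ] = int_0^t f(s)^2 ds.
Here f(s) = -sin(s/2)/2, so f(s)^2 = sin(s/2)^2/4. Integrate:
  int_0^t (sin(s/2)^2/4) ds = t/8 - sin(t)/8.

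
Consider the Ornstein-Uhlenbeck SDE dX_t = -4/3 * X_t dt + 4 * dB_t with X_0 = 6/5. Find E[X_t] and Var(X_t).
E[X_t] = 6*exp(-4*t/3)/5; Var(X_t) = 6 - 6*exp(-8*t/3)

The OU SDE dX = -theta X dt + sigma dB admits the integrating factor exp(theta t): d(exp(theta t) X_t) = sigma exp(theta t) dB_t. Integrating from 0 to t:
  X_t = x_0 * exp(-theta t) + sigma * int_0^t exp(-theta (t-s)) dB_s.
The Itô integral has mean 0 and (by the Itô isometry) variance sigma^2 * int_0^t exp(-2 theta (t - s)) ds = sigma^2 * (1 - exp(-2 theta t)) / (2 theta).
With theta = 4/3, sigma = 4, x_0 = 6/5:
  E[X_t] = 6/5 * exp(-4/3 t) = 6*exp(-4*t/3)/5
  Var(X_t) = (4)^2 * (1 - exp(-2*4/3 t)) / (2 * 4/3) = 6 - 6*exp(-8*t/3).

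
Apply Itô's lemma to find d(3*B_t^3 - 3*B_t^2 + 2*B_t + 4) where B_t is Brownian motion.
d(3*B_t^3 - 3*B_t^2 + 2*B_t + 4) = (9*B_t - 3) dt + (9*B_t^2 - 6*B_t + 2) dB_t

Itô's formula for f(B_t) gives d f(B_t) = f'(B_t) dB_t + (1/2) f''(B_t) dt. Compute derivatives of f(x) = 3*x^3 - 3*x^2 + 2*x + 4:
  f'(x)  = 9*x^2 - 6*x + 2
  f''(x) = 18*x - 6
Substitute x = B_t and multiply the f'' term by 1/2:
  drift     = (1/2) * (18*x - 6) evaluated at B_t = 9*B_t - 3
  diffusion = (9*x^2 - 6*x + 2) evaluated at B_t = 9*B_t^2 - 6*B_t + 2
Therefore d(3*B_t^3 - 3*B_t^2 + 2*B_t + 4) = (9*B_t - 3) dt + (9*B_t^2 - 6*B_t + 2) dB_t.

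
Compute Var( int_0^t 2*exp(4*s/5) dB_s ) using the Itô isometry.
Var = 5*exp(8*t/5)/2 - 5/2

The Itô integral of a deterministic integrand f(s) has mean 0 because each increment f(s) * (B_{s+ds} - B_s) has mean 0. By the Itô isometry:
  Var( int_0^t f(s) dB_s ) = E[ (int_0^t f(s) dB_s)^2 ] = int_0^t f(s)^2 ds.
Here f(s) = 2*exp(4*s/5), so f(s)^2 = 4*exp(8*s/5). Integrate:
  int_0^t (4*exp(8*s/5)) ds = 5*exp(8*t/5)/2 - 5/2.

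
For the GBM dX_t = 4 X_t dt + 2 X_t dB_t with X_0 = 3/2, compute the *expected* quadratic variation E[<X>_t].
E[<X>_t] = 3*exp(12*t)/4 - 3/4

<X>_t = int_0^t (2 * X_s)^2 ds. Taking expectation inside the integral: E[<X>_t] = 2^2 * int_0^t E[X_s^2] ds. For GBM, E[X_s^2] = x_0^2 * exp((2 mu + sigma^2) s). Integrating:
  E[<X>_t] = 2^2 * (3/2)^2 * (exp((2*4 + 2^2) t) - 1) / (2*4 + 2^2)
           = 2^2 * (3/2)^2 * (exp(12 t) - 1) / 12 = 3*exp(12*t)/4 - 3/4.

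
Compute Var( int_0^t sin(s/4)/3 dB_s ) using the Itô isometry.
Var = t/18 - sin(t/2)/9

The Itô integral of a deterministic integrand f(s) has mean 0 because each increment f(s) * (B_{s+ds} - B_s) has mean 0. By the Itô isometry:
  Var( int_0^t f(s) dB_s ) = E[ (int_0^t f(s) dB_s)^2 ] = int_0^t f(s)^2 ds.
Here f(s) = sin(s/4)/3, so f(s)^2 = sin(s/4)^2/9. Integrate:
  int_0^t (sin(s/4)^2/9) ds = t/18 - sin(t/2)/9.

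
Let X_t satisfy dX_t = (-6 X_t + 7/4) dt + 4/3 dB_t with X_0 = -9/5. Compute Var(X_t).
Var(X_t) = 4/27 - 4*exp(-12*t)/27

The variance V(t) = Var(X_t) satisfies V'(t) = 2 a V(t) + c^2 with V(0) = 0 (drift coefficient is linear in X, diffusion is constant). With a = -6, c = 4/3, the solution is
  V(t) = (c^2 / (2 a)) * (exp(2 a t) - 1)
       = ((4/3)^2 / (2*(-6))) * (exp((-12) t) - 1)
       = 4/27 - 4*exp(-12*t)/27.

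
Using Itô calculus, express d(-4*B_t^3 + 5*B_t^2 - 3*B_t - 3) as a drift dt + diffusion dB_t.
d(-4*B_t^3 + 5*B_t^2 - 3*B_t - 3) = (5 - 12*B_t) dt + (-12*B_t^2 + 10*B_t - 3) dB_t

Itô's formula for f(B_t) gives d f(B_t) = f'(B_t) dB_t + (1/2) f''(B_t) dt. Compute derivatives of f(x) = -4*x^3 + 5*x^2 - 3*x - 3:
  f'(x)  = -12*x^2 + 10*x - 3
  f''(x) = 10 - 24*x
Substitute x = B_t and multiply the f'' term by 1/2:
  drift     = (1/2) * (10 - 24*x) evaluated at B_t = 5 - 12*B_t
  diffusion = (-12*x^2 + 10*x - 3) evaluated at B_t = -12*B_t^2 + 10*B_t - 3
Therefore d(-4*B_t^3 + 5*B_t^2 - 3*B_t - 3) = (5 - 12*B_t) dt + (-12*B_t^2 + 10*B_t - 3) dB_t.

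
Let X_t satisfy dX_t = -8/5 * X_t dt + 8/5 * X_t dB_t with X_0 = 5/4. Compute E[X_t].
E[X_t] = 5*exp(-8*t/5)/4

For GBM dX = mu X dt + sigma X dB with X_0 = x_0, apply Itô to Y = log X: dY = (mu - sigma^2/2) dt + sigma dB, so Y_t = log(x_0) + (mu - sigma^2/2) t + sigma B_t and hence X_t = x_0 * exp((mu - sigma^2/2) t + sigma B_t).
With mu = -8/5, sigma = 8/5, x_0 = 5/4, this gives:
  X_t = 5/4 * exp((-72/25) * t + (8/5) * B_t).
Since sigma*B_t ~ Normal(0, sigma^2 t), E[exp(sigma*B_t)] = exp(sigma^2 t / 2); so E[X_t] = x_0 * exp((mu - sigma^2/2) t) * exp(sigma^2 t / 2) = x_0 * exp(mu t) = 5*exp(-8*t/5)/4.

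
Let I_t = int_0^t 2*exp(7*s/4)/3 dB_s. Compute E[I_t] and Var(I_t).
E[I_t] = 0; Var(I_t) = 8*exp(7*t/2)/63 - 8/63

The Itô integral of a deterministic integrand f(s) has mean 0 because each increment f(s) * (B_{s+ds} - B_s) has mean 0. By the Itô isometry:
  Var( int_0^t f(s) dB_s ) = E[ (int_0^t f(s) dB_s)^2 ] = int_0^t f(s)^2 ds.
Here f(s) = 2*exp(7*s/4)/3, so f(s)^2 = 4*exp(7*s/2)/9. Integrate:
  int_0^t (4*exp(7*s/2)/9) ds = 8*exp(7*t/2)/63 - 8/63.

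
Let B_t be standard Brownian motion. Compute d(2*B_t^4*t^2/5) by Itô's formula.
d(2*B_t^4*t^2/5) = (4*B_t^2*t*(B_t^2 + 3*t)/5) dt + (8*B_t^3*t^2/5) dB_t

Itô's formula for f(t, x): d f(t, B_t) = (f_t + (1/2) f_xx) dt + f_x dB_t. Compute partials of f(t, x) = 2*t^2*x^4/5:
  f_t(t,x)  = 4*t*x^4/5
  f_x(t,x)  = 8*t^2*x^3/5
  f_xx(t,x) = 24*t^2*x^2/5
Assemble drift = f_t + (1/2) f_xx = 4*t*x^2*(3*t + x^2)/5 and diffusion = f_x = 8*t^2*x^3/5. Substituting x = B_t:
  d(2*B_t^4*t^2/5) = (4*B_t^2*t*(B_t^2 + 3*t)/5) dt + (8*B_t^3*t^2/5) dB_t.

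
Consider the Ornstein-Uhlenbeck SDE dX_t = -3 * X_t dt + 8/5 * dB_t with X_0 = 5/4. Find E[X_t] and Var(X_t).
E[X_t] = 5*exp(-3*t)/4; Var(X_t) = 32/75 - 32*exp(-6*t)/75

The OU SDE dX = -theta X dt + sigma dB admits the integrating factor exp(theta t): d(exp(theta t) X_t) = sigma exp(theta t) dB_t. Integrating from 0 to t:
  X_t = x_0 * exp(-theta t) + sigma * int_0^t exp(-theta (t-s)) dB_s.
The Itô integral has mean 0 and (by the Itô isometry) variance sigma^2 * int_0^t exp(-2 theta (t - s)) ds = sigma^2 * (1 - exp(-2 theta t)) / (2 theta).
With theta = 3, sigma = 8/5, x_0 = 5/4:
  E[X_t] = 5/4 * exp(-3 t) = 5*exp(-3*t)/4
  Var(X_t) = (8/5)^2 * (1 - exp(-2*3 t)) / (2 * 3) = 32/75 - 32*exp(-6*t)/75.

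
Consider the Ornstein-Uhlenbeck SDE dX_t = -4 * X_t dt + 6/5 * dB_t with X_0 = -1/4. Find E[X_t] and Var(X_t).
E[X_t] = -exp(-4*t)/4; Var(X_t) = 9/50 - 9*exp(-8*t)/50

The OU SDE dX = -theta X dt + sigma dB admits the integrating factor exp(theta t): d(exp(theta t) X_t) = sigma exp(theta t) dB_t. Integrating from 0 to t:
  X_t = x_0 * exp(-theta t) + sigma * int_0^t exp(-theta (t-s)) dB_s.
The Itô integral has mean 0 and (by the Itô isometry) variance sigma^2 * int_0^t exp(-2 theta (t - s)) ds = sigma^2 * (1 - exp(-2 theta t)) / (2 theta).
With theta = 4, sigma = 6/5, x_0 = -1/4:
  E[X_t] = -1/4 * exp(-4 t) = -exp(-4*t)/4
  Var(X_t) = (6/5)^2 * (1 - exp(-2*4 t)) / (2 * 4) = 9/50 - 9*exp(-8*t)/50.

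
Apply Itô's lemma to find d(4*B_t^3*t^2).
d(4*B_t^3*t^2) = (4*B_t*t*(2*B_t^2 + 3*t)) dt + (12*B_t^2*t^2) dB_t

Itô's formula for f(t, x): d f(t, B_t) = (f_t + (1/2) f_xx) dt + f_x dB_t. Compute partials of f(t, x) = 4*t^2*x^3:
  f_t(t,x)  = 8*t*x^3
  f_x(t,x)  = 12*t^2*x^2
  f_xx(t,x) = 24*t^2*x
Assemble drift = f_t + (1/2) f_xx = 4*t*x*(3*t + 2*x^2) and diffusion = f_x = 12*t^2*x^2. Substituting x = B_t:
  d(4*B_t^3*t^2) = (4*B_t*t*(2*B_t^2 + 3*t)) dt + (12*B_t^2*t^2) dB_t.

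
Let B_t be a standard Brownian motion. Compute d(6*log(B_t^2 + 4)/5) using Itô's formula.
d(6*log(B_t^2 + 4)/5) = (6*(4 - B_t^2)/(5*(B_t^2 + 4)^2)) dt + (12*B_t/(5*(B_t^2 + 4))) dB_t

Itô's formula for f(B_t) gives d f(B_t) = f'(B_t) dB_t + (1/2) f''(B_t) dt. Compute derivatives of f(x) = 6*log(x^2 + 4)/5:
  f'(x)  = 12*x/(5*(x^2 + 4))
  f''(x) = 12*(4 - x^2)/(5*(x^2 + 4)^2)
Substitute x = B_t and multiply the f'' term by 1/2:
  drift     = (1/2) * (12*(4 - x^2)/(5*(x^2 + 4)^2)) evaluated at B_t = 6*(4 - B_t^2)/(5*(B_t^2 + 4)^2)
  diffusion = (12*x/(5*(x^2 + 4))) evaluated at B_t = 12*B_t/(5*(B_t^2 + 4))
Therefore d(6*log(B_t^2 + 4)/5) = (6*(4 - B_t^2)/(5*(B_t^2 + 4)^2)) dt + (12*B_t/(5*(B_t^2 + 4))) dB_t.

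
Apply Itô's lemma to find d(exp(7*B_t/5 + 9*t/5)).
d(exp(7*B_t/5 + 9*t/5)) = (139*exp(7*B_t/5 + 9*t/5)/50) dt + (7*exp(7*B_t/5 + 9*t/5)/5) dB_t

Itô's formula for f(t, x): d f(t, B_t) = (f_t + (1/2) f_xx) dt + f_x dB_t. Compute partials of f(t, x) = exp(9*t/5 + 7*x/5):
  f_t(t,x)  = 9*exp(9*t/5 + 7*x/5)/5
  f_x(t,x)  = 7*exp(9*t/5 + 7*x/5)/5
  f_xx(t,x) = 49*exp(9*t/5 + 7*x/5)/25
Assemble drift = f_t + (1/2) f_xx = 139*exp(9*t/5 + 7*x/5)/50 and diffusion = f_x = 7*exp(9*t/5 + 7*x/5)/5. Substituting x = B_t:
  d(exp(7*B_t/5 + 9*t/5)) = (139*exp(7*B_t/5 + 9*t/5)/50) dt + (7*exp(7*B_t/5 + 9*t/5)/5) dB_t.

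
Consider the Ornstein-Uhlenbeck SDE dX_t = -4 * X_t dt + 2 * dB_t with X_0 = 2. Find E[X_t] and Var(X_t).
E[X_t] = 2*exp(-4*t); Var(X_t) = 1/2 - exp(-8*t)/2

The OU SDE dX = -theta X dt + sigma dB admits the integrating factor exp(theta t): d(exp(theta t) X_t) = sigma exp(theta t) dB_t. Integrating from 0 to t:
  X_t = x_0 * exp(-theta t) + sigma * int_0^t exp(-theta (t-s)) dB_s.
The Itô integral has mean 0 and (by the Itô isometry) variance sigma^2 * int_0^t exp(-2 theta (t - s)) ds = sigma^2 * (1 - exp(-2 theta t)) / (2 theta).
With theta = 4, sigma = 2, x_0 = 2:
  E[X_t] = 2 * exp(-4 t) = 2*exp(-4*t)
  Var(X_t) = (2)^2 * (1 - exp(-2*4 t)) / (2 * 4) = 1/2 - exp(-8*t)/2.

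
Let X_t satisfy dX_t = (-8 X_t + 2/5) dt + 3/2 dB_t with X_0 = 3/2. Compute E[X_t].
E[X_t] = 1/20 + 29*exp(-8*t)/20

Taking expectations and using E[dB_t] = 0, the mean m(t) = E[X_t] satisfies the ODE m'(t) = a m(t) + b with m(0) = x_0. With a = -8, b = 2/5, x_0 = 3/2, the solution is
  m(t) = x_0 * exp(a t) + (b/a) * (exp(a t) - 1)
       = (3/2) * exp((-8) t) + ((2/5)/(-8)) * (exp((-8) t) - 1)
       = 1/20 + 29*exp(-8*t)/20.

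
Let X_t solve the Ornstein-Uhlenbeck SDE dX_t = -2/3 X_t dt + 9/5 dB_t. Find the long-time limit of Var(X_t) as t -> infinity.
lim Var(X_t) = 243/100

The OU SDE dX = -theta X dt + sigma dB admits the integrating factor exp(theta t): d(exp(theta t) X_t) = sigma exp(theta t) dB_t. Integrating from 0 to t gives X_t = x_0 * exp(-theta t) + sigma * int_0^t exp(-theta (t-s)) dB_s for any initial x_0. The Itô integral has variance (by the Itô isometry) sigma^2 * int_0^t exp(-2 theta (t - s)) ds = sigma^2 * (1 - exp(-2 theta t)) / (2 theta), independent of x_0.
With theta = 2/3, sigma = 9/5:
  Var(X_t) = (9/5)^2 * (1 - exp(-2*2/3 t)) / (2 * 2/3) = 243/100 - 243*exp(-4*t/3)/100.
As t -> infinity, exp(-2*2/3 t) -> 0, so the stationary variance is sigma^2 / (2 theta) = 243/100.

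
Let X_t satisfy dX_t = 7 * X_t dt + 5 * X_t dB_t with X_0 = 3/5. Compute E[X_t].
E[X_t] = 3*exp(7*t)/5

For GBM dX = mu X dt + sigma X dB with X_0 = x_0, apply Itô to Y = log X: dY = (mu - sigma^2/2) dt + sigma dB, so Y_t = log(x_0) + (mu - sigma^2/2) t + sigma B_t and hence X_t = x_0 * exp((mu - sigma^2/2) t + sigma B_t).
With mu = 7, sigma = 5, x_0 = 3/5, this gives:
  X_t = 3/5 * exp((-11/2) * t + (5) * B_t).
Since sigma*B_t ~ Normal(0, sigma^2 t), E[exp(sigma*B_t)] = exp(sigma^2 t / 2); so E[X_t] = x_0 * exp((mu - sigma^2/2) t) * exp(sigma^2 t / 2) = x_0 * exp(mu t) = 3*exp(7*t)/5.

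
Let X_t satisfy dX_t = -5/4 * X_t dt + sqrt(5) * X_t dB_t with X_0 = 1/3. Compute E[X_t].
E[X_t] = exp(-5*t/4)/3

For GBM dX = mu X dt + sigma X dB with X_0 = x_0, apply Itô to Y = log X: dY = (mu - sigma^2/2) dt + sigma dB, so Y_t = log(x_0) + (mu - sigma^2/2) t + sigma B_t and hence X_t = x_0 * exp((mu - sigma^2/2) t + sigma B_t).
With mu = -5/4, sigma = sqrt(5), x_0 = 1/3, this gives:
  X_t = 1/3 * exp((-15/4) * t + (sqrt(5)) * B_t).
Since sigma*B_t ~ Normal(0, sigma^2 t), E[exp(sigma*B_t)] = exp(sigma^2 t / 2); so E[X_t] = x_0 * exp((mu - sigma^2/2) t) * exp(sigma^2 t / 2) = x_0 * exp(mu t) = exp(-5*t/4)/3.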